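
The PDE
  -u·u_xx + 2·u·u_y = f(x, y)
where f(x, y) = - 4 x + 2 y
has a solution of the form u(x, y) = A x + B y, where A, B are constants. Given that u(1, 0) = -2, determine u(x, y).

Substitute the ansatz u = A x + B y into the left-hand side.
Derivatives of the ansatz:
  u_xx = 0
  u_y = B
Term by term:
  -u·u_xx = 0
  2·u·u_y = 2 A B x + 2 B^{2} y
So the left-hand side equals
  2 A B x + 2 B^{2} y
This must equal f(x, y) = - 4 x + 2 y identically.
Matching coefficients of the independent functions:
  [x]:  2 A B = -4
  [y]:  2 B^{2} = 2
These equations allow (A, B) = (-2, 1) or (2, -1).
Impose the point condition(s):
  u(1, 0) = -2  ⟹  A = -2
Only A = -2, B = 1 satisfies everything.
Hence u(x, y) = - 2 x + y.

Answer: u(x, y) = - 2 x + y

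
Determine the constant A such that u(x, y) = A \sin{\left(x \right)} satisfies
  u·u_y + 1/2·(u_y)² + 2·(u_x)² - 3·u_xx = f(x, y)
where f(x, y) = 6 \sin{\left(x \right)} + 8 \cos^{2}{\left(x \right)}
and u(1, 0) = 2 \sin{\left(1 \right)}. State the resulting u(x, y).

Answer: u(x, y) = 2 \sin{\left(x \right)}

Derivation:
Substitute the ansatz u = A \sin{\left(x \right)} into the left-hand side.
Derivatives of the ansatz:
  u_y = 0
  u_x = A \cos{\left(x \right)}
  u_xx = - A \sin{\left(x \right)}
Term by term:
  u·u_y = 0
  1/2·(u_y)² = 0
  2·(u_x)² = 2 A^{2} \cos^{2}{\left(x \right)}
  -3·u_xx = 3 A \sin{\left(x \right)}
So the left-hand side equals
  2 A^{2} \cos^{2}{\left(x \right)} + 3 A \sin{\left(x \right)}
This must equal f(x, y) = 6 \sin{\left(x \right)} + 8 \cos^{2}{\left(x \right)} identically.
Matching coefficients of the independent functions:
  [\sin{\left(x \right)}]:  3 A = 6
  [\cos^{2}{\left(x \right)}]:  2 A^{2} = 8
Solving: A = 2.
Check against the point condition:
  u(1, 0) = 2 \sin{\left(1 \right)}  ⟹  A \sin{\left(1 \right)} = 2 \sin{\left(1 \right)}  ✓
Hence u(x, y) = 2 \sin{\left(x \right)}.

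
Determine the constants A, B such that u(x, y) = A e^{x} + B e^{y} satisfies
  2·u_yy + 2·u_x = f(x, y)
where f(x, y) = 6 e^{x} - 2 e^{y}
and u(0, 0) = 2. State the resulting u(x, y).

Substitute the ansatz u = A e^{x} + B e^{y} into the left-hand side.
Derivatives of the ansatz:
  u_yy = B e^{y}
  u_x = A e^{x}
Term by term:
  2·u_yy = 2 B e^{y}
  2·u_x = 2 A e^{x}
So the left-hand side equals
  2 A e^{x} + 2 B e^{y}
This must equal f(x, y) = 6 e^{x} - 2 e^{y} identically.
Matching coefficients of the independent functions:
  [e^{x}]:  2 A = 6
  [e^{y}]:  2 B = -2
Solving: A = 3, B = -1.
Check against the point condition:
  u(0, 0) = 2  ⟹  A + B = 2  ✓
Hence u(x, y) = 3 e^{x} - e^{y}.

Answer: u(x, y) = 3 e^{x} - e^{y}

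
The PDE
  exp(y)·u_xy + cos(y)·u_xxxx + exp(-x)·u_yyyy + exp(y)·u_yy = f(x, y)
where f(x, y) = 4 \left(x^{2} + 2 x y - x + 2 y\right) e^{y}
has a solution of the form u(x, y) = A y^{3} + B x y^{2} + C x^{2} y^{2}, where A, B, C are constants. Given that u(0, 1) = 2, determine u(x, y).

Substitute the ansatz u = A y^{3} + B x y^{2} + C x^{2} y^{2} into the left-hand side.
Derivatives of the ansatz:
  u_xy = 2 B y + 4 C x y
  u_xxxx = 0
  u_yyyy = 0
  u_yy = 6 A y + 2 B x + 2 C x^{2}
Term by term:
  exp(y)·u_xy = 2 B y e^{y} + 4 C x y e^{y}
  cos(y)·u_xxxx = 0
  exp(-x)·u_yyyy = 0
  exp(y)·u_yy = 6 A y e^{y} + 2 B x e^{y} + 2 C x^{2} e^{y}
So the left-hand side equals
  6 A y e^{y} + 2 B x e^{y} + 2 B y e^{y} + 2 C x^{2} e^{y} + 4 C x y e^{y}
This must equal f(x, y) identically; expanded, f = 4 x^{2} e^{y} + 8 x y e^{y} - 4 x e^{y} + 8 y e^{y}.
Matching coefficients of the independent functions:
  [x e^{y}]:  2 B = -4
  [x^{2} e^{y}]:  2 C = 4
  [y e^{y}]:  6 A + 2 B = 8
  [x y e^{y}]:  4 C = 8
Solving: A = 2, B = -2, C = 2.
Check against the point condition:
  u(0, 1) = 2  ⟹  A = 2  ✓
Hence u(x, y) = 2 x^{2} y^{2} - 2 x y^{2} + 2 y^{3}.

Answer: u(x, y) = 2 x^{2} y^{2} - 2 x y^{2} + 2 y^{3}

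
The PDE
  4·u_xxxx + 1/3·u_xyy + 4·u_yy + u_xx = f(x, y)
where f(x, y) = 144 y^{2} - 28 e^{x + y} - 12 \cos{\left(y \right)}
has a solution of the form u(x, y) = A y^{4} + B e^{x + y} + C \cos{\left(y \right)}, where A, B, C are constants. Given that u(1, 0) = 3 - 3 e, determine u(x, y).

Answer: u(x, y) = 3 y^{4} - 3 e^{x + y} + 3 \cos{\left(y \right)}

Derivation:
Substitute the ansatz u = A y^{4} + B e^{x + y} + C \cos{\left(y \right)} into the left-hand side.
Derivatives of the ansatz:
  u_xxxx = B e^{x} e^{y}
  u_xyy = B e^{x} e^{y}
  u_yy = 12 A y^{2} + B e^{x} e^{y} - C \cos{\left(y \right)}
  u_xx = B e^{x} e^{y}
Term by term:
  4·u_xxxx = 4 B e^{x} e^{y}
  1/3·u_xyy = \frac{B e^{x} e^{y}}{3}
  4·u_yy = 48 A y^{2} + 4 B e^{x} e^{y} - 4 C \cos{\left(y \right)}
  u_xx = B e^{x} e^{y}
So the left-hand side equals
  48 A y^{2} + \frac{28 B e^{x} e^{y}}{3} - 4 C \cos{\left(y \right)}
This must equal f(x, y) identically; expanded, f = 144 y^{2} - 28 e^{x} e^{y} - 12 \cos{\left(y \right)}.
Matching coefficients of the independent functions:
  [y^{2}]:  48 A = 144
  [e^{x} e^{y}]:  \frac{28 B}{3} = -28
  [\cos{\left(y \right)}]:  - 4 C = -12
Solving: A = 3, B = -3, C = 3.
Check against the point condition:
  u(1, 0) = 3 - 3 e  ⟹  e B + C = 3 - 3 e  ✓
Hence u(x, y) = 3 y^{4} - 3 e^{x + y} + 3 \cos{\left(y \right)}.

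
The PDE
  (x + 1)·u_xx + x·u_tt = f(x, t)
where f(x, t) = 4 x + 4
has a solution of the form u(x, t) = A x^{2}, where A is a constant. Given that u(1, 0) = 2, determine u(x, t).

Substitute the ansatz u = A x^{2} into the left-hand side.
Derivatives of the ansatz:
  u_xx = 2 A
  u_tt = 0
Term by term:
  (x + 1)·u_xx = 2 A x + 2 A
  x·u_tt = 0
So the left-hand side equals
  2 A x + 2 A
This must equal f(x, t) = 4 x + 4 identically.
Matching coefficients of the independent functions:
  [constant term, x]:  2 A = 4
Solving: A = 2.
Check against the point condition:
  u(1, 0) = 2  ⟹  A = 2  ✓
Hence u(x, t) = 2 x^{2}.

Answer: u(x, t) = 2 x^{2}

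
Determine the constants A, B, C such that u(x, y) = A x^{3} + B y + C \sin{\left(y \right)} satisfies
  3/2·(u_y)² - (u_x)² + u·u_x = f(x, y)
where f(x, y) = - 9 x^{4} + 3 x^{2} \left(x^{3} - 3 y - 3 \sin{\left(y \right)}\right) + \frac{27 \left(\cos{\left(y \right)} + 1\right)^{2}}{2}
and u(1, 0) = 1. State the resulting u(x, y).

Substitute the ansatz u = A x^{3} + B y + C \sin{\left(y \right)} into the left-hand side.
Derivatives of the ansatz:
  u_y = B + C \cos{\left(y \right)}
  u_x = 3 A x^{2}
Term by term:
  3/2·(u_y)² = \frac{3 B^{2}}{2} + 3 B C \cos{\left(y \right)} + \frac{3 C^{2} \cos^{2}{\left(y \right)}}{2}
  -(u_x)² = - 9 A^{2} x^{4}
  u·u_x = 3 A^{2} x^{5} + 3 A B x^{2} y + 3 A C x^{2} \sin{\left(y \right)}
So the left-hand side equals
  3 A^{2} x^{5} - 9 A^{2} x^{4} + 3 A B x^{2} y + 3 A C x^{2} \sin{\left(y \right)} + \frac{3 B^{2}}{2} + 3 B C \cos{\left(y \right)} + \frac{3 C^{2} \cos^{2}{\left(y \right)}}{2}
This must equal f(x, y) identically; expanded, f = 3 x^{5} - 9 x^{4} - 9 x^{2} y - 9 x^{2} \sin{\left(y \right)} + \frac{27 \cos^{2}{\left(y \right)}}{2} + 27 \cos{\left(y \right)} + \frac{27}{2}.
Matching coefficients of the independent functions:
  [constant term]:  \frac{3 B^{2}}{2} = \frac{27}{2}
  [x^{4}]:  - 9 A^{2} = -9
  [x^{5}]:  3 A^{2} = 3
  [x^{2} y]:  3 A B = -9
  [x^{2} \sin{\left(y \right)}]:  3 A C = -9
  [\cos{\left(y \right)}]:  3 B C = 27
  [\cos^{2}{\left(y \right)}]:  \frac{3 C^{2}}{2} = \frac{27}{2}
These equations allow (A, B, C) = (-1, 3, 3) or (1, -3, -3).
Impose the point condition(s):
  u(1, 0) = 1  ⟹  A = 1
Only A = 1, B = -3, C = -3 satisfies everything.
Hence u(x, y) = x^{3} - 3 y - 3 \sin{\left(y \right)}.

Answer: u(x, y) = x^{3} - 3 y - 3 \sin{\left(y \right)}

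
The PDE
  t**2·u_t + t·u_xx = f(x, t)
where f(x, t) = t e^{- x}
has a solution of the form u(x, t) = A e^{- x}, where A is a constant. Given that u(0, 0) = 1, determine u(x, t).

Substitute the ansatz u = A e^{- x} into the left-hand side.
Derivatives of the ansatz:
  u_t = 0
  u_xx = A e^{- x}
Term by term:
  t**2·u_t = 0
  t·u_xx = A t e^{- x}
So the left-hand side equals
  A t e^{- x}
This must equal f(x, t) = t e^{- x} identically.
Matching coefficients of the independent functions:
  [t e^{- x}]:  A = 1
Solving: A = 1.
Check against the point condition:
  u(0, 0) = 1  ⟹  A = 1  ✓
Hence u(x, t) = e^{- x}.

Answer: u(x, t) = e^{- x}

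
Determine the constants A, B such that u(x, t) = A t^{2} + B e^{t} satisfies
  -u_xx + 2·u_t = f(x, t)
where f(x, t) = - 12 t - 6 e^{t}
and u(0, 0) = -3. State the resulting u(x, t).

Substitute the ansatz u = A t^{2} + B e^{t} into the left-hand side.
Derivatives of the ansatz:
  u_xx = 0
  u_t = 2 A t + B e^{t}
Term by term:
  -u_xx = 0
  2·u_t = 4 A t + 2 B e^{t}
So the left-hand side equals
  4 A t + 2 B e^{t}
This must equal f(x, t) = - 12 t - 6 e^{t} identically.
Matching coefficients of the independent functions:
  [t]:  4 A = -12
  [e^{t}]:  2 B = -6
Solving: A = -3, B = -3.
Check against the point condition:
  u(0, 0) = -3  ⟹  B = -3  ✓
Hence u(x, t) = - 3 t^{2} - 3 e^{t}.

Answer: u(x, t) = - 3 t^{2} - 3 e^{t}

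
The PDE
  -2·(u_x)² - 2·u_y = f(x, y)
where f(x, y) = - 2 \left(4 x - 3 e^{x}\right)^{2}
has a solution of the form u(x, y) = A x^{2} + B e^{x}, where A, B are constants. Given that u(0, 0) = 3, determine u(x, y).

Answer: u(x, y) = - 2 x^{2} + 3 e^{x}

Derivation:
Substitute the ansatz u = A x^{2} + B e^{x} into the left-hand side.
Derivatives of the ansatz:
  u_x = 2 A x + B e^{x}
  u_y = 0
Term by term:
  -2·(u_x)² = - 8 A^{2} x^{2} - 8 A B x e^{x} - 2 B^{2} e^{2 x}
  -2·u_y = 0
So the left-hand side equals
  - 8 A^{2} x^{2} - 8 A B x e^{x} - 2 B^{2} e^{2 x}
This must equal f(x, y) identically; expanded, f = - 32 x^{2} + 48 x e^{x} - 18 e^{2 x}.
Matching coefficients of the independent functions:
  [x^{2}]:  - 8 A^{2} = -32
  [x e^{x}]:  - 8 A B = 48
  [e^{2 x}]:  - 2 B^{2} = -18
These equations allow (A, B) = (-2, 3) or (2, -3).
Impose the point condition(s):
  u(0, 0) = 3  ⟹  B = 3
Only A = -2, B = 3 satisfies everything.
Hence u(x, y) = - 2 x^{2} + 3 e^{x}.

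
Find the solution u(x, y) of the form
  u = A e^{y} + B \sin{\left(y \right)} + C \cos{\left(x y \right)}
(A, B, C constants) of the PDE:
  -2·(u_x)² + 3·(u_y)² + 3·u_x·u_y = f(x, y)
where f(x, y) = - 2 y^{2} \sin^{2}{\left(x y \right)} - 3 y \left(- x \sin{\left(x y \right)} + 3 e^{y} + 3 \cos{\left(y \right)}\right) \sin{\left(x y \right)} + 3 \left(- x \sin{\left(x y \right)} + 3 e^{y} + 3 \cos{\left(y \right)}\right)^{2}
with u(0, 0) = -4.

Substitute the ansatz u = A e^{y} + B \sin{\left(y \right)} + C \cos{\left(x y \right)} into the left-hand side.
Derivatives of the ansatz:
  u_x = - C y \sin{\left(x y \right)}
  u_y = A e^{y} + B \cos{\left(y \right)} - C x \sin{\left(x y \right)}
Term by term:
  -2·(u_x)² = - 2 C^{2} y^{2} \sin^{2}{\left(x y \right)}
  3·(u_y)² = 3 A^{2} e^{2 y} + 6 A B e^{y} \cos{\left(y \right)} - 6 A C x e^{y} \sin{\left(x y \right)} + 3 B^{2} \cos^{2}{\left(y \right)} - 6 B C x \sin{\left(x y \right)} \cos{\left(y \right)} + 3 C^{2} x^{2} \sin^{2}{\left(x y \right)}
  3·u_x·u_y = - 3 A C y e^{y} \sin{\left(x y \right)} - 3 B C y \sin{\left(x y \right)} \cos{\left(y \right)} + 3 C^{2} x y \sin^{2}{\left(x y \right)}
So the left-hand side equals
  3 A^{2} e^{2 y} + 6 A B e^{y} \cos{\left(y \right)} - 6 A C x e^{y} \sin{\left(x y \right)} - 3 A C y e^{y} \sin{\left(x y \right)} + 3 B^{2} \cos^{2}{\left(y \right)} - 6 B C x \sin{\left(x y \right)} \cos{\left(y \right)} - 3 B C y \sin{\left(x y \right)} \cos{\left(y \right)} + 3 C^{2} x^{2} \sin^{2}{\left(x y \right)} + 3 C^{2} x y \sin^{2}{\left(x y \right)} - 2 C^{2} y^{2} \sin^{2}{\left(x y \right)}
This must equal f(x, y) identically; expanded, f = 3 x^{2} \sin^{2}{\left(x y \right)} + 3 x y \sin^{2}{\left(x y \right)} - 18 x e^{y} \sin{\left(x y \right)} - 18 x \sin{\left(x y \right)} \cos{\left(y \right)} - 2 y^{2} \sin^{2}{\left(x y \right)} - 9 y e^{y} \sin{\left(x y \right)} - 9 y \sin{\left(x y \right)} \cos{\left(y \right)} + 27 e^{2 y} + 54 e^{y} \cos{\left(y \right)} + 27 \cos^{2}{\left(y \right)}.
Matching coefficients of the independent functions:
  [x^{2} \sin^{2}{\left(x y \right)}, x y \sin^{2}{\left(x y \right)}]:  3 C^{2} = 3
  [y^{2} \sin^{2}{\left(x y \right)}]:  - 2 C^{2} = -2
  [e^{y} \cos{\left(y \right)}]:  6 A B = 54
  [x e^{y} \sin{\left(x y \right)}]:  - 6 A C = -18
  [x \sin{\left(x y \right)} \cos{\left(y \right)}]:  - 6 B C = -18
  [y e^{y} \sin{\left(x y \right)}]:  - 3 A C = -9
  [y \sin{\left(x y \right)} \cos{\left(y \right)}]:  - 3 B C = -9
  [e^{2 y}]:  3 A^{2} = 27
  [\cos^{2}{\left(y \right)}]:  3 B^{2} = 27
These equations allow (A, B, C) = (-3, -3, -1) or (3, 3, 1).
Impose the point condition(s):
  u(0, 0) = -4  ⟹  A + C = -4
Only A = -3, B = -3, C = -1 satisfies everything.
Hence u(x, y) = - 3 e^{y} - 3 \sin{\left(y \right)} - \cos{\left(x y \right)}.

Answer: u(x, y) = - 3 e^{y} - 3 \sin{\left(y \right)} - \cos{\left(x y \right)}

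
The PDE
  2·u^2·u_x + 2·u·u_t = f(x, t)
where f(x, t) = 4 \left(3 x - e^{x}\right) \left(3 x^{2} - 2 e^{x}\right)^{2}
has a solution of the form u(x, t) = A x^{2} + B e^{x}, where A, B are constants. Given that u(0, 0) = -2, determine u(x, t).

Answer: u(x, t) = 3 x^{2} - 2 e^{x}

Derivation:
Substitute the ansatz u = A x^{2} + B e^{x} into the left-hand side.
Derivatives of the ansatz:
  u_x = 2 A x + B e^{x}
  u_t = 0
Term by term:
  2·u^2·u_x = 4 A^{3} x^{5} + 2 A^{2} B x^{4} e^{x} + 8 A^{2} B x^{3} e^{x} + 4 A B^{2} x^{2} e^{2 x} + 4 A B^{2} x e^{2 x} + 2 B^{3} e^{3 x}
  2·u·u_t = 0
So the left-hand side equals
  4 A^{3} x^{5} + 2 A^{2} B x^{4} e^{x} + 8 A^{2} B x^{3} e^{x} + 4 A B^{2} x^{2} e^{2 x} + 4 A B^{2} x e^{2 x} + 2 B^{3} e^{3 x}
This must equal f(x, t) identically; expanded, f = 108 x^{5} - 36 x^{4} e^{x} - 144 x^{3} e^{x} + 48 x^{2} e^{2 x} + 48 x e^{2 x} - 16 e^{3 x}.
Matching coefficients of the independent functions:
  [x^{5}]:  4 A^{3} = 108
  [x e^{2 x}, x^{2} e^{2 x}]:  4 A B^{2} = 48
  [x^{3} e^{x}]:  8 A^{2} B = -144
  [x^{4} e^{x}]:  2 A^{2} B = -36
  [e^{3 x}]:  2 B^{3} = -16
Solving: A = 3, B = -2.
Check against the point condition:
  u(0, 0) = -2  ⟹  B = -2  ✓
Hence u(x, t) = 3 x^{2} - 2 e^{x}.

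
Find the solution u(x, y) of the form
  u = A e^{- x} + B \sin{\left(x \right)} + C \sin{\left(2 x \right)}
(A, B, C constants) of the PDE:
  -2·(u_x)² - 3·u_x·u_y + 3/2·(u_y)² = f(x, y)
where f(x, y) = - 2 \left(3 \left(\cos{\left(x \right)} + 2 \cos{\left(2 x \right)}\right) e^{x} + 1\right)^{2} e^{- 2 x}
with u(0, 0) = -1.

Substitute the ansatz u = A e^{- x} + B \sin{\left(x \right)} + C \sin{\left(2 x \right)} into the left-hand side.
Derivatives of the ansatz:
  u_x = - A e^{- x} + B \cos{\left(x \right)} + 2 C \cos{\left(2 x \right)}
  u_y = 0
Term by term:
  -2·(u_x)² = - 2 A^{2} e^{- 2 x} + 4 A B e^{- x} \cos{\left(x \right)} + 8 A C e^{- x} \cos{\left(2 x \right)} - 2 B^{2} \cos^{2}{\left(x \right)} - 8 B C \cos{\left(x \right)} \cos{\left(2 x \right)} - 8 C^{2} \cos^{2}{\left(2 x \right)}
  -3·u_x·u_y = 0
  3/2·(u_y)² = 0
So the left-hand side equals
  - 2 A^{2} e^{- 2 x} + 4 A B e^{- x} \cos{\left(x \right)} + 8 A C e^{- x} \cos{\left(2 x \right)} - 2 B^{2} \cos^{2}{\left(x \right)} - 8 B C \cos{\left(x \right)} \cos{\left(2 x \right)} - 8 C^{2} \cos^{2}{\left(2 x \right)}
This must equal f(x, y) identically; expanded, f = - 18 \cos^{2}{\left(x \right)} - 72 \cos{\left(x \right)} \cos{\left(2 x \right)} - 72 \cos^{2}{\left(2 x \right)} - 12 e^{- x} \cos{\left(x \right)} - 24 e^{- x} \cos{\left(2 x \right)} - 2 e^{- 2 x}.
Matching coefficients of the independent functions:
  [e^{- x} \cos{\left(x \right)}]:  4 A B = -12
  [e^{- x} \cos{\left(2 x \right)}]:  8 A C = -24
  [\cos{\left(x \right)} \cos{\left(2 x \right)}]:  - 8 B C = -72
  [e^{- 2 x}]:  - 2 A^{2} = -2
  [\cos^{2}{\left(x \right)}]:  - 2 B^{2} = -18
  [\cos^{2}{\left(2 x \right)}]:  - 8 C^{2} = -72
These equations allow (A, B, C) = (-1, 3, 3) or (1, -3, -3).
Impose the point condition(s):
  u(0, 0) = -1  ⟹  A = -1
Only A = -1, B = 3, C = 3 satisfies everything.
Hence u(x, y) = 3 \sin{\left(x \right)} + 3 \sin{\left(2 x \right)} - e^{- x}.

Answer: u(x, y) = 3 \sin{\left(x \right)} + 3 \sin{\left(2 x \right)} - e^{- x}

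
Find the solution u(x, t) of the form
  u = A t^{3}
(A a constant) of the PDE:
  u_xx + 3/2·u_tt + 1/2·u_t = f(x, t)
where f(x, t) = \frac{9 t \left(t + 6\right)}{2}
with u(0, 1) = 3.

Substitute the ansatz u = A t^{3} into the left-hand side.
Derivatives of the ansatz:
  u_xx = 0
  u_tt = 6 A t
  u_t = 3 A t^{2}
Term by term:
  u_xx = 0
  3/2·u_tt = 9 A t
  1/2·u_t = \frac{3 A t^{2}}{2}
So the left-hand side equals
  \frac{3 A t^{2}}{2} + 9 A t
This must equal f(x, t) identically; expanded, f = \frac{9 t^{2}}{2} + 27 t.
Matching coefficients of the independent functions:
  [t]:  9 A = 27
  [t^{2}]:  \frac{3 A}{2} = \frac{9}{2}
Solving: A = 3.
Check against the point condition:
  u(0, 1) = 3  ⟹  A = 3  ✓
Hence u(x, t) = 3 t^{3}.

Answer: u(x, t) = 3 t^{3}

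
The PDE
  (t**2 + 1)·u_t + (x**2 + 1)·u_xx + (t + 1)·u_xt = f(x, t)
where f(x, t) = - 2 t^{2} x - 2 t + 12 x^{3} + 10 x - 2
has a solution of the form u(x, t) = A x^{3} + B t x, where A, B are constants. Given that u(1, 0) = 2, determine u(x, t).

Substitute the ansatz u = A x^{3} + B t x into the left-hand side.
Derivatives of the ansatz:
  u_t = B x
  u_xx = 6 A x
  u_xt = B
Term by term:
  (t**2 + 1)·u_t = B t^{2} x + B x
  (x**2 + 1)·u_xx = 6 A x^{3} + 6 A x
  (t + 1)·u_xt = B t + B
So the left-hand side equals
  6 A x^{3} + 6 A x + B t^{2} x + B t + B x + B
This must equal f(x, t) = - 2 t^{2} x - 2 t + 12 x^{3} + 10 x - 2 identically.
Matching coefficients of the independent functions:
  [constant term, t, t^{2} x]:  B = -2
  [x]:  6 A + B = 10
  [x^{3}]:  6 A = 12
Solving: A = 2, B = -2.
Check against the point condition:
  u(1, 0) = 2  ⟹  A = 2  ✓
Hence u(x, t) = - 2 t x + 2 x^{3}.

Answer: u(x, t) = - 2 t x + 2 x^{3}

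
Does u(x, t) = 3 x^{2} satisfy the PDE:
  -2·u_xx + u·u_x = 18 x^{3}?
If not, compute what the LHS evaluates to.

Evaluate each term of the left-hand side for u = 3 x^{2}.
Derivatives:
  u_xx = 6
  u_x = 6 x
Terms:
  -2·u_xx = -12
  u·u_x = 18 x^{3}
Sum: LHS = 18 x^{3} - 12
Given right-hand side: 18 x^{3}. Difference LHS − RHS = -12 ≠ 0, so u is not a solution.

Answer: No, the LHS evaluates to 18 x^{3} - 12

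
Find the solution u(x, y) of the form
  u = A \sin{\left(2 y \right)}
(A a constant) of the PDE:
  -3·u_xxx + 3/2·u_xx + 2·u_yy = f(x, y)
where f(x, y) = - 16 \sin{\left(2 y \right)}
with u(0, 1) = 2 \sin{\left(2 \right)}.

Substitute the ansatz u = A \sin{\left(2 y \right)} into the left-hand side.
Derivatives of the ansatz:
  u_xxx = 0
  u_xx = 0
  u_yy = - 4 A \sin{\left(2 y \right)}
Term by term:
  -3·u_xxx = 0
  3/2·u_xx = 0
  2·u_yy = - 8 A \sin{\left(2 y \right)}
So the left-hand side equals
  - 8 A \sin{\left(2 y \right)}
This must equal f(x, y) = - 16 \sin{\left(2 y \right)} identically.
Matching coefficients of the independent functions:
  [\sin{\left(2 y \right)}]:  - 8 A = -16
Solving: A = 2.
Check against the point condition:
  u(0, 1) = 2 \sin{\left(2 \right)}  ⟹  A \sin{\left(2 \right)} = 2 \sin{\left(2 \right)}  ✓
Hence u(x, y) = 2 \sin{\left(2 y \right)}.

Answer: u(x, y) = 2 \sin{\left(2 y \right)}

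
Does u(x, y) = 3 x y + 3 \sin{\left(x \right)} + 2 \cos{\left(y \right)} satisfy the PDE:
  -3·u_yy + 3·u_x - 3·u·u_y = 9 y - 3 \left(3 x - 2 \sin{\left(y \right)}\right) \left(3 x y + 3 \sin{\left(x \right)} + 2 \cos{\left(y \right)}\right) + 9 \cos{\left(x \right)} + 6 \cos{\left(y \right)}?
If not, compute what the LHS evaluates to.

Answer: Yes

Derivation:
Evaluate each term of the left-hand side for u = 3 x y + 3 \sin{\left(x \right)} + 2 \cos{\left(y \right)}.
Derivatives:
  u_yy = - 2 \cos{\left(y \right)}
  u_x = 3 y + 3 \cos{\left(x \right)}
  u_y = 3 x - 2 \sin{\left(y \right)}
Terms:
  -3·u_yy = 6 \cos{\left(y \right)}
  3·u_x = 9 y + 9 \cos{\left(x \right)}
  -3·u·u_y = - 3 \left(3 x - 2 \sin{\left(y \right)}\right) \left(3 x y + 3 \sin{\left(x \right)} + 2 \cos{\left(y \right)}\right)
Sum: LHS = 9 y - 3 \left(3 x - 2 \sin{\left(y \right)}\right) \left(3 x y + 3 \sin{\left(x \right)} + 2 \cos{\left(y \right)}\right) + 9 \cos{\left(x \right)} + 6 \cos{\left(y \right)}
This is exactly the given right-hand side, so u is a solution.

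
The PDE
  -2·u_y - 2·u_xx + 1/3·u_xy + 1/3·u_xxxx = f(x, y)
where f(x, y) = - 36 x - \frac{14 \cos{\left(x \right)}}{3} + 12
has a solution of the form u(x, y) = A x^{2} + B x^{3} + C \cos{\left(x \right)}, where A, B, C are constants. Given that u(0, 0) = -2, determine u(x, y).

Substitute the ansatz u = A x^{2} + B x^{3} + C \cos{\left(x \right)} into the left-hand side.
Derivatives of the ansatz:
  u_y = 0
  u_xx = 2 A + 6 B x - C \cos{\left(x \right)}
  u_xy = 0
  u_xxxx = C \cos{\left(x \right)}
Term by term:
  -2·u_y = 0
  -2·u_xx = - 4 A - 12 B x + 2 C \cos{\left(x \right)}
  1/3·u_xy = 0
  1/3·u_xxxx = \frac{C \cos{\left(x \right)}}{3}
So the left-hand side equals
  - 4 A - 12 B x + \frac{7 C \cos{\left(x \right)}}{3}
This must equal f(x, y) = - 36 x - \frac{14 \cos{\left(x \right)}}{3} + 12 identically.
Matching coefficients of the independent functions:
  [constant term]:  - 4 A = 12
  [x]:  - 12 B = -36
  [\cos{\left(x \right)}]:  \frac{7 C}{3} = - \frac{14}{3}
Solving: A = -3, B = 3, C = -2.
Check against the point condition:
  u(0, 0) = -2  ⟹  C = -2  ✓
Hence u(x, y) = 3 x^{3} - 3 x^{2} - 2 \cos{\left(x \right)}.

Answer: u(x, y) = 3 x^{3} - 3 x^{2} - 2 \cos{\left(x \right)}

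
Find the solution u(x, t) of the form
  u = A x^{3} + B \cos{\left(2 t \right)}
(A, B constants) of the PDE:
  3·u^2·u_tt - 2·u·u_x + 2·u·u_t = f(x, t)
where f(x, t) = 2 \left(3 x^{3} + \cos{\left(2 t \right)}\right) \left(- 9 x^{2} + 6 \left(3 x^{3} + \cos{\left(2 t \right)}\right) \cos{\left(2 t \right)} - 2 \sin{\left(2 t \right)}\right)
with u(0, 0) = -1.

Answer: u(x, t) = - 3 x^{3} - \cos{\left(2 t \right)}

Derivation:
Substitute the ansatz u = A x^{3} + B \cos{\left(2 t \right)} into the left-hand side.
Derivatives of the ansatz:
  u_tt = - 4 B \cos{\left(2 t \right)}
  u_x = 3 A x^{2}
  u_t = - 2 B \sin{\left(2 t \right)}
Term by term:
  3·u^2·u_tt = - 12 A^{2} B x^{6} \cos{\left(2 t \right)} - 24 A B^{2} x^{3} \cos^{2}{\left(2 t \right)} - 12 B^{3} \cos^{3}{\left(2 t \right)}
  -2·u·u_x = - 6 A^{2} x^{5} - 6 A B x^{2} \cos{\left(2 t \right)}
  2·u·u_t = - 4 A B x^{3} \sin{\left(2 t \right)} - 4 B^{2} \sin{\left(2 t \right)} \cos{\left(2 t \right)}
So the left-hand side equals
  - 12 A^{2} B x^{6} \cos{\left(2 t \right)} - 6 A^{2} x^{5} - 24 A B^{2} x^{3} \cos^{2}{\left(2 t \right)} - 4 A B x^{3} \sin{\left(2 t \right)} - 6 A B x^{2} \cos{\left(2 t \right)} - 12 B^{3} \cos^{3}{\left(2 t \right)} - 4 B^{2} \sin{\left(2 t \right)} \cos{\left(2 t \right)}
This must equal f(x, t) identically; expanded, f = 108 x^{6} \cos{\left(2 t \right)} - 54 x^{5} - 12 x^{3} \sin{\left(2 t \right)} + 72 x^{3} \cos^{2}{\left(2 t \right)} - 18 x^{2} \cos{\left(2 t \right)} - 4 \sin{\left(2 t \right)} \cos{\left(2 t \right)} + 12 \cos^{3}{\left(2 t \right)}.
Matching coefficients of the independent functions:
  [x^{5}]:  - 6 A^{2} = -54
  [x^{2} \cos{\left(2 t \right)}]:  - 6 A B = -18
  [x^{3} \sin{\left(2 t \right)}]:  - 4 A B = -12
  [x^{3} \cos^{2}{\left(2 t \right)}]:  - 24 A B^{2} = 72
  [x^{6} \cos{\left(2 t \right)}]:  - 12 A^{2} B = 108
  [\sin{\left(2 t \right)} \cos{\left(2 t \right)}]:  - 4 B^{2} = -4
  [\cos^{3}{\left(2 t \right)}]:  - 12 B^{3} = 12
Solving: A = -3, B = -1.
Check against the point condition:
  u(0, 0) = -1  ⟹  B = -1  ✓
Hence u(x, t) = - 3 x^{3} - \cos{\left(2 t \right)}.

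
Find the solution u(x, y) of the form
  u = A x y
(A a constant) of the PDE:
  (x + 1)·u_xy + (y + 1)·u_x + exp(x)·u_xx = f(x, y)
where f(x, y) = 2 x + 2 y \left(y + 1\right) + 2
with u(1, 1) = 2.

Substitute the ansatz u = A x y into the left-hand side.
Derivatives of the ansatz:
  u_xy = A
  u_x = A y
  u_xx = 0
Term by term:
  (x + 1)·u_xy = A x + A
  (y + 1)·u_x = A y^{2} + A y
  exp(x)·u_xx = 0
So the left-hand side equals
  A x + A y^{2} + A y + A
This must equal f(x, y) identically; expanded, f = 2 x + 2 y^{2} + 2 y + 2.
Matching coefficients of the independent functions:
  [constant term, x, y, y^{2}]:  A = 2
Solving: A = 2.
Check against the point condition:
  u(1, 1) = 2  ⟹  A = 2  ✓
Hence u(x, y) = 2 x y.

Answer: u(x, y) = 2 x y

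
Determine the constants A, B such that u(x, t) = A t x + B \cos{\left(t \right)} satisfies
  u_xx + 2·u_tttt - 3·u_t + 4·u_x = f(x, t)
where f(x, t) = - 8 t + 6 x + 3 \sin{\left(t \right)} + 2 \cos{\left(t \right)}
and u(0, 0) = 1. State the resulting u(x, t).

Substitute the ansatz u = A t x + B \cos{\left(t \right)} into the left-hand side.
Derivatives of the ansatz:
  u_xx = 0
  u_tttt = B \cos{\left(t \right)}
  u_t = A x - B \sin{\left(t \right)}
  u_x = A t
Term by term:
  u_xx = 0
  2·u_tttt = 2 B \cos{\left(t \right)}
  -3·u_t = - 3 A x + 3 B \sin{\left(t \right)}
  4·u_x = 4 A t
So the left-hand side equals
  4 A t - 3 A x + 3 B \sin{\left(t \right)} + 2 B \cos{\left(t \right)}
This must equal f(x, t) = - 8 t + 6 x + 3 \sin{\left(t \right)} + 2 \cos{\left(t \right)} identically.
Matching coefficients of the independent functions:
  [t]:  4 A = -8
  [x]:  - 3 A = 6
  [\sin{\left(t \right)}]:  3 B = 3
  [\cos{\left(t \right)}]:  2 B = 2
Solving: A = -2, B = 1.
Check against the point condition:
  u(0, 0) = 1  ⟹  B = 1  ✓
Hence u(x, t) = - 2 t x + \cos{\left(t \right)}.

Answer: u(x, t) = - 2 t x + \cos{\left(t \right)}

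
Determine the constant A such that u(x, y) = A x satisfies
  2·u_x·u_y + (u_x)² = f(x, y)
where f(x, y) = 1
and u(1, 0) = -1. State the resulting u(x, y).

Answer: u(x, y) = - x

Derivation:
Substitute the ansatz u = A x into the left-hand side.
Derivatives of the ansatz:
  u_x = A
  u_y = 0
Term by term:
  2·u_x·u_y = 0
  (u_x)² = A^{2}
So the left-hand side equals
  A^{2}
This must equal f(x, y) = 1 identically.
Matching coefficients of the independent functions:
  [constant term]:  A^{2} = 1
These equations allow (A) = (-1) or (1).
Impose the point condition(s):
  u(1, 0) = -1  ⟹  A = -1
Only A = -1 satisfies everything.
Hence u(x, y) = - x.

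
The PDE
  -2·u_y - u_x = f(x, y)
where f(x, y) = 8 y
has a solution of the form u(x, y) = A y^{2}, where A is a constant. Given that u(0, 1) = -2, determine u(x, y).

Answer: u(x, y) = - 2 y^{2}

Derivation:
Substitute the ansatz u = A y^{2} into the left-hand side.
Derivatives of the ansatz:
  u_y = 2 A y
  u_x = 0
Term by term:
  -2·u_y = - 4 A y
  -u_x = 0
So the left-hand side equals
  - 4 A y
This must equal f(x, y) = 8 y identically.
Matching coefficients of the independent functions:
  [y]:  - 4 A = 8
Solving: A = -2.
Check against the point condition:
  u(0, 1) = -2  ⟹  A = -2  ✓
Hence u(x, y) = - 2 y^{2}.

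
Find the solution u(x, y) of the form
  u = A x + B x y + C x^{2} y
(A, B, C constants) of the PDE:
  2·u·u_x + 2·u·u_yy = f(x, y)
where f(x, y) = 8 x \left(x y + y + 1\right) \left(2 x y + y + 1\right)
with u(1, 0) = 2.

Substitute the ansatz u = A x + B x y + C x^{2} y into the left-hand side.
Derivatives of the ansatz:
  u_x = A + B y + 2 C x y
  u_yy = 0
Term by term:
  2·u·u_x = 2 A^{2} x + 4 A B x y + 6 A C x^{2} y + 2 B^{2} x y^{2} + 6 B C x^{2} y^{2} + 4 C^{2} x^{3} y^{2}
  2·u·u_yy = 0
So the left-hand side equals
  2 A^{2} x + 4 A B x y + 6 A C x^{2} y + 2 B^{2} x y^{2} + 6 B C x^{2} y^{2} + 4 C^{2} x^{3} y^{2}
This must equal f(x, y) identically; expanded, f = 16 x^{3} y^{2} + 24 x^{2} y^{2} + 24 x^{2} y + 8 x y^{2} + 16 x y + 8 x.
Matching coefficients of the independent functions:
  [x]:  2 A^{2} = 8
  [x y]:  4 A B = 16
  [x y^{2}]:  2 B^{2} = 8
  [x^{2} y]:  6 A C = 24
  [x^{2} y^{2}]:  6 B C = 24
  [x^{3} y^{2}]:  4 C^{2} = 16
These equations allow (A, B, C) = (-2, -2, -2) or (2, 2, 2).
Impose the point condition(s):
  u(1, 0) = 2  ⟹  A = 2
Only A = 2, B = 2, C = 2 satisfies everything.
Hence u(x, y) = 2 x^{2} y + 2 x y + 2 x.

Answer: u(x, y) = 2 x^{2} y + 2 x y + 2 x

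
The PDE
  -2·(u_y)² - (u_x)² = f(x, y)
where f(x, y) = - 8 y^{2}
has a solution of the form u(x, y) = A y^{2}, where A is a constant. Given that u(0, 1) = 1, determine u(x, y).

Substitute the ansatz u = A y^{2} into the left-hand side.
Derivatives of the ansatz:
  u_y = 2 A y
  u_x = 0
Term by term:
  -2·(u_y)² = - 8 A^{2} y^{2}
  -(u_x)² = 0
So the left-hand side equals
  - 8 A^{2} y^{2}
This must equal f(x, y) = - 8 y^{2} identically.
Matching coefficients of the independent functions:
  [y^{2}]:  - 8 A^{2} = -8
These equations allow (A) = (-1) or (1).
Impose the point condition(s):
  u(0, 1) = 1  ⟹  A = 1
Only A = 1 satisfies everything.
Hence u(x, y) = y^{2}.

Answer: u(x, y) = y^{2}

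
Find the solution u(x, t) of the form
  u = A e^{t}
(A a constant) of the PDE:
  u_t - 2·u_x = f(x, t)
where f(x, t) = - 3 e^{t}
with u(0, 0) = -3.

Answer: u(x, t) = - 3 e^{t}

Derivation:
Substitute the ansatz u = A e^{t} into the left-hand side.
Derivatives of the ansatz:
  u_t = A e^{t}
  u_x = 0
Term by term:
  u_t = A e^{t}
  -2·u_x = 0
So the left-hand side equals
  A e^{t}
This must equal f(x, t) = - 3 e^{t} identically.
Matching coefficients of the independent functions:
  [e^{t}]:  A = -3
Solving: A = -3.
Check against the point condition:
  u(0, 0) = -3  ⟹  A = -3  ✓
Hence u(x, t) = - 3 e^{t}.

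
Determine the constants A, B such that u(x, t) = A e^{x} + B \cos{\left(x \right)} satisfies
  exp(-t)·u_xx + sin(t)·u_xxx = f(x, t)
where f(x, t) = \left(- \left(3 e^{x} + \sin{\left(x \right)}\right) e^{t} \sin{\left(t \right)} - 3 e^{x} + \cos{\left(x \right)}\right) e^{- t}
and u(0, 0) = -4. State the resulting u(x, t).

Substitute the ansatz u = A e^{x} + B \cos{\left(x \right)} into the left-hand side.
Derivatives of the ansatz:
  u_xx = A e^{x} - B \cos{\left(x \right)}
  u_xxx = A e^{x} + B \sin{\left(x \right)}
Term by term:
  exp(-t)·u_xx = A e^{- t} e^{x} - B e^{- t} \cos{\left(x \right)}
  sin(t)·u_xxx = A e^{x} \sin{\left(t \right)} + B \sin{\left(t \right)} \sin{\left(x \right)}
So the left-hand side equals
  A e^{x} \sin{\left(t \right)} + A e^{- t} e^{x} + B \sin{\left(t \right)} \sin{\left(x \right)} - B e^{- t} \cos{\left(x \right)}
This must equal f(x, t) identically; expanded, f = - 3 e^{x} \sin{\left(t \right)} - \sin{\left(t \right)} \sin{\left(x \right)} - 3 e^{- t} e^{x} + e^{- t} \cos{\left(x \right)}.
Matching coefficients of the independent functions:
  [e^{- t} e^{x}, e^{x} \sin{\left(t \right)}]:  A = -3
  [e^{- t} \cos{\left(x \right)}]:  - B = 1
  [\sin{\left(t \right)} \sin{\left(x \right)}]:  B = -1
Solving: A = -3, B = -1.
Check against the point condition:
  u(0, 0) = -4  ⟹  A + B = -4  ✓
Hence u(x, t) = - 3 e^{x} - \cos{\left(x \right)}.

Answer: u(x, t) = - 3 e^{x} - \cos{\left(x \right)}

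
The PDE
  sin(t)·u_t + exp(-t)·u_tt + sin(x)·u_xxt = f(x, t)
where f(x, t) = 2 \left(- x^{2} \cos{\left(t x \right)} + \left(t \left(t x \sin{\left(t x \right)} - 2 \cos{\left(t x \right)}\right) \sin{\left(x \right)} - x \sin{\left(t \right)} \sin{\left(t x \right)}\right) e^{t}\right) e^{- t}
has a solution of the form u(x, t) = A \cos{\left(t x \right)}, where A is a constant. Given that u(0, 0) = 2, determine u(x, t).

Answer: u(x, t) = 2 \cos{\left(t x \right)}

Derivation:
Substitute the ansatz u = A \cos{\left(t x \right)} into the left-hand side.
Derivatives of the ansatz:
  u_t = - A x \sin{\left(t x \right)}
  u_tt = - A x^{2} \cos{\left(t x \right)}
  u_xxt = A t^{2} x \sin{\left(t x \right)} - 2 A t \cos{\left(t x \right)}
Term by term:
  sin(t)·u_t = - A x \sin{\left(t \right)} \sin{\left(t x \right)}
  exp(-t)·u_tt = - A x^{2} e^{- t} \cos{\left(t x \right)}
  sin(x)·u_xxt = A t^{2} x \sin{\left(x \right)} \sin{\left(t x \right)} - 2 A t \sin{\left(x \right)} \cos{\left(t x \right)}
So the left-hand side equals
  A t^{2} x \sin{\left(x \right)} \sin{\left(t x \right)} - 2 A t \sin{\left(x \right)} \cos{\left(t x \right)} - A x^{2} e^{- t} \cos{\left(t x \right)} - A x \sin{\left(t \right)} \sin{\left(t x \right)}
This must equal f(x, t) = 2 \left(- x^{2} \cos{\left(t x \right)} + \left(t \left(t x \sin{\left(t x \right)} - 2 \cos{\left(t x \right)}\right) \sin{\left(x \right)} - x \sin{\left(t \right)} \sin{\left(t x \right)}\right) e^{t}\right) e^{- t} identically.
Matching coefficients of the independent functions:
  [t \sin{\left(x \right)} \cos{\left(t x \right)}]:  - 2 A = -4
  [x \sin{\left(t \right)} \sin{\left(t x \right)}, x^{2} e^{- t} \cos{\left(t x \right)}]:  - A = -2
  [t^{2} x \sin{\left(x \right)} \sin{\left(t x \right)}]:  A = 2
Solving: A = 2.
Check against the point condition:
  u(0, 0) = 2  ⟹  A = 2  ✓
Hence u(x, t) = 2 \cos{\left(t x \right)}.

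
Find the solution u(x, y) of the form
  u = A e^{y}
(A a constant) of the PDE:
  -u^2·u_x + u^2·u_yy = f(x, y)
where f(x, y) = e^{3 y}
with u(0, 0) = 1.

Answer: u(x, y) = e^{y}

Derivation:
Substitute the ansatz u = A e^{y} into the left-hand side.
Derivatives of the ansatz:
  u_x = 0
  u_yy = A e^{y}
Term by term:
  -u^2·u_x = 0
  u^2·u_yy = A^{3} e^{3 y}
So the left-hand side equals
  A^{3} e^{3 y}
This must equal f(x, y) = e^{3 y} identically.
Matching coefficients of the independent functions:
  [e^{3 y}]:  A^{3} = 1
Solving: A = 1.
Check against the point condition:
  u(0, 0) = 1  ⟹  A = 1  ✓
Hence u(x, y) = e^{y}.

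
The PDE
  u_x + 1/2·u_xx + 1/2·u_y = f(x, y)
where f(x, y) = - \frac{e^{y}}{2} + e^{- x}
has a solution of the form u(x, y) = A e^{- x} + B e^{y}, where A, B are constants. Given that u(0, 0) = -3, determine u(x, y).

Substitute the ansatz u = A e^{- x} + B e^{y} into the left-hand side.
Derivatives of the ansatz:
  u_x = - A e^{- x}
  u_xx = A e^{- x}
  u_y = B e^{y}
Term by term:
  u_x = - A e^{- x}
  1/2·u_xx = \frac{A e^{- x}}{2}
  1/2·u_y = \frac{B e^{y}}{2}
So the left-hand side equals
  - \frac{A e^{- x}}{2} + \frac{B e^{y}}{2}
This must equal f(x, y) = - \frac{e^{y}}{2} + e^{- x} identically.
Matching coefficients of the independent functions:
  [e^{- x}]:  - \frac{A}{2} = 1
  [e^{y}]:  \frac{B}{2} = - \frac{1}{2}
Solving: A = -2, B = -1.
Check against the point condition:
  u(0, 0) = -3  ⟹  A + B = -3  ✓
Hence u(x, y) = - e^{y} - 2 e^{- x}.

Answer: u(x, y) = - e^{y} - 2 e^{- x}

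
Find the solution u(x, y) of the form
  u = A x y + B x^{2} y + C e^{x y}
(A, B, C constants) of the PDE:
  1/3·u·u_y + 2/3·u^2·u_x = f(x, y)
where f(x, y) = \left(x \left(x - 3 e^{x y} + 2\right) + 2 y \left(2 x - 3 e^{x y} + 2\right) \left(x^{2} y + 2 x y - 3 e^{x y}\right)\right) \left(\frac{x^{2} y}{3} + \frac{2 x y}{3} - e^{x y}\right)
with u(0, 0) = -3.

Answer: u(x, y) = x^{2} y + 2 x y - 3 e^{x y}

Derivation:
Substitute the ansatz u = A x y + B x^{2} y + C e^{x y} into the left-hand side.
Derivatives of the ansatz:
  u_y = A x + B x^{2} + C x e^{x y}
  u_x = A y + 2 B x y + C y e^{x y}
Term by term:
  1/3·u·u_y = \frac{A^{2} x^{2} y}{3} + \frac{2 A B x^{3} y}{3} + \frac{A C x^{2} y e^{x y}}{3} + \frac{A C x e^{x y}}{3} + \frac{B^{2} x^{4} y}{3} + \frac{B C x^{3} y e^{x y}}{3} + \frac{B C x^{2} e^{x y}}{3} + \frac{C^{2} x e^{2 x y}}{3}
  2/3·u^2·u_x = \frac{2 A^{3} x^{2} y^{3}}{3} + \frac{8 A^{2} B x^{3} y^{3}}{3} + \frac{2 A^{2} C x^{2} y^{3} e^{x y}}{3} + \frac{4 A^{2} C x y^{2} e^{x y}}{3} + \frac{10 A B^{2} x^{4} y^{3}}{3} + \frac{4 A B C x^{3} y^{3} e^{x y}}{3} + 4 A B C x^{2} y^{2} e^{x y} + \frac{4 A C^{2} x y^{2} e^{2 x y}}{3} + \frac{2 A C^{2} y e^{2 x y}}{3} + \frac{4 B^{3} x^{5} y^{3}}{3} + \frac{2 B^{2} C x^{4} y^{3} e^{x y}}{3} + \frac{8 B^{2} C x^{3} y^{2} e^{x y}}{3} + \frac{4 B C^{2} x^{2} y^{2} e^{2 x y}}{3} + \frac{4 B C^{2} x y e^{2 x y}}{3} + \frac{2 C^{3} y e^{3 x y}}{3}
So the left-hand side equals
  \frac{2 A^{3} x^{2} y^{3}}{3} + \frac{8 A^{2} B x^{3} y^{3}}{3} + \frac{2 A^{2} C x^{2} y^{3} e^{x y}}{3} + \frac{4 A^{2} C x y^{2} e^{x y}}{3} + \frac{A^{2} x^{2} y}{3} + \frac{10 A B^{2} x^{4} y^{3}}{3} + \frac{4 A B C x^{3} y^{3} e^{x y}}{3} + 4 A B C x^{2} y^{2} e^{x y} + \frac{2 A B x^{3} y}{3} + \frac{4 A C^{2} x y^{2} e^{2 x y}}{3} + \frac{2 A C^{2} y e^{2 x y}}{3} + \frac{A C x^{2} y e^{x y}}{3} + \frac{A C x e^{x y}}{3} + \frac{4 B^{3} x^{5} y^{3}}{3} + \frac{2 B^{2} C x^{4} y^{3} e^{x y}}{3} + \frac{8 B^{2} C x^{3} y^{2} e^{x y}}{3} + \frac{B^{2} x^{4} y}{3} + \frac{4 B C^{2} x^{2} y^{2} e^{2 x y}}{3} + \frac{4 B C^{2} x y e^{2 x y}}{3} + \frac{B C x^{3} y e^{x y}}{3} + \frac{B C x^{2} e^{x y}}{3} + \frac{2 C^{3} y e^{3 x y}}{3} + \frac{C^{2} x e^{2 x y}}{3}
This must equal f(x, y) identically; expanded, f = \frac{4 x^{5} y^{3}}{3} - 2 x^{4} y^{3} e^{x y} + \frac{20 x^{4} y^{3}}{3} + \frac{x^{4} y}{3} - 8 x^{3} y^{3} e^{x y} + \frac{32 x^{3} y^{3}}{3} - 8 x^{3} y^{2} e^{x y} - x^{3} y e^{x y} + \frac{4 x^{3} y}{3} - 8 x^{2} y^{3} e^{x y} + \frac{16 x^{2} y^{3}}{3} + 12 x^{2} y^{2} e^{2 x y} - 24 x^{2} y^{2} e^{x y} - 2 x^{2} y e^{x y} + \frac{4 x^{2} y}{3} - x^{2} e^{x y} + 24 x y^{2} e^{2 x y} - 16 x y^{2} e^{x y} + 12 x y e^{2 x y} + 3 x e^{2 x y} - 2 x e^{x y} - 18 y e^{3 x y} + 12 y e^{2 x y}.
Matching coefficients of the independent functions:
(each divided by its leading coefficient; functions giving the same equation are listed together)
  [x e^{x y}, x^{2} y e^{x y}]:  A C + 6 = 0
  [x e^{2 x y}]:  C^{2} - 9 = 0
  [x^{2} y]:  A^{2} - 4 = 0
  [x^{2} y^{3}]:  A^{3} - 8 = 0
  [x^{2} e^{x y}, x^{3} y e^{x y}]:  B C + 3 = 0
  [x^{3} y]:  A B - 2 = 0
  [x^{3} y^{3}]:  A^{2} B - 4 = 0
  [x^{4} y]:  B^{2} - 1 = 0
  [x^{4} y^{3}]:  A B^{2} - 2 = 0
  [x^{5} y^{3}]:  B^{3} - 1 = 0
  [y e^{2 x y}, x y^{2} e^{2 x y}]:  A C^{2} - 18 = 0
  [y e^{3 x y}]:  C^{3} + 27 = 0
  [x y e^{2 x y}, x^{2} y^{2} e^{2 x y}]:  B C^{2} - 9 = 0
  [x y^{2} e^{x y}, x^{2} y^{3} e^{x y}]:  A^{2} C + 12 = 0
  [x^{2} y^{2} e^{x y}, x^{3} y^{3} e^{x y}]:  A B C + 6 = 0
  [x^{3} y^{2} e^{x y}, x^{4} y^{3} e^{x y}]:  B^{2} C + 3 = 0
Solving: A = 2, B = 1, C = -3.
Check against the point condition:
  u(0, 0) = -3  ⟹  C = -3  ✓
Hence u(x, y) = x^{2} y + 2 x y - 3 e^{x y}.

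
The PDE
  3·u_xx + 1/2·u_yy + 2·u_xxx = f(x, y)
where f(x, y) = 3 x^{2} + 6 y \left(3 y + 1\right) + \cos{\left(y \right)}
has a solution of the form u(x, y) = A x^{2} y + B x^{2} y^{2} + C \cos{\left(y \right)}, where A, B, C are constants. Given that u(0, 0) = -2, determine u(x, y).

Substitute the ansatz u = A x^{2} y + B x^{2} y^{2} + C \cos{\left(y \right)} into the left-hand side.
Derivatives of the ansatz:
  u_xx = 2 A y + 2 B y^{2}
  u_yy = 2 B x^{2} - C \cos{\left(y \right)}
  u_xxx = 0
Term by term:
  3·u_xx = 6 A y + 6 B y^{2}
  1/2·u_yy = B x^{2} - \frac{C \cos{\left(y \right)}}{2}
  2·u_xxx = 0
So the left-hand side equals
  6 A y + B x^{2} + 6 B y^{2} - \frac{C \cos{\left(y \right)}}{2}
This must equal f(x, y) = 3 x^{2} + 6 y \left(3 y + 1\right) + \cos{\left(y \right)} identically.
Matching coefficients of the independent functions:
  [x^{2}]:  B = 3
  [y]:  6 A = 6
  [y^{2}]:  6 B = 18
  [\cos{\left(y \right)}]:  - \frac{C}{2} = 1
Solving: A = 1, B = 3, C = -2.
Check against the point condition:
  u(0, 0) = -2  ⟹  C = -2  ✓
Hence u(x, y) = 3 x^{2} y^{2} + x^{2} y - 2 \cos{\left(y \right)}.

Answer: u(x, y) = 3 x^{2} y^{2} + x^{2} y - 2 \cos{\left(y \right)}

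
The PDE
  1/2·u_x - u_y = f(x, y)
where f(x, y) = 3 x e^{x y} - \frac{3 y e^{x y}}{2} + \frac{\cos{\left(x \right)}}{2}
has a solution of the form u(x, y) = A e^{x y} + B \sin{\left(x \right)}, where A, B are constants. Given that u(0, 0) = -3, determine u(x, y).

Substitute the ansatz u = A e^{x y} + B \sin{\left(x \right)} into the left-hand side.
Derivatives of the ansatz:
  u_x = A y e^{x y} + B \cos{\left(x \right)}
  u_y = A x e^{x y}
Term by term:
  1/2·u_x = \frac{A y e^{x y}}{2} + \frac{B \cos{\left(x \right)}}{2}
  -u_y = - A x e^{x y}
So the left-hand side equals
  - A x e^{x y} + \frac{A y e^{x y}}{2} + \frac{B \cos{\left(x \right)}}{2}
This must equal f(x, y) = 3 x e^{x y} - \frac{3 y e^{x y}}{2} + \frac{\cos{\left(x \right)}}{2} identically.
Matching coefficients of the independent functions:
  [x e^{x y}]:  - A = 3
  [y e^{x y}]:  \frac{A}{2} = - \frac{3}{2}
  [\cos{\left(x \right)}]:  \frac{B}{2} = \frac{1}{2}
Solving: A = -3, B = 1.
Check against the point condition:
  u(0, 0) = -3  ⟹  A = -3  ✓
Hence u(x, y) = - 3 e^{x y} + \sin{\left(x \right)}.

Answer: u(x, y) = - 3 e^{x y} + \sin{\left(x \right)}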